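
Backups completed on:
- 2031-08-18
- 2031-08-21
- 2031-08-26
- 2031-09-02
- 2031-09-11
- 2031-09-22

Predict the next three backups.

Intervals are 3, 5, 7, 9, 11 days — an arithmetic progression with common difference 2.
Next gap: 13 days. 2031-09-22 + 13 days = 2031-10-05.
Next gap: 15 days. 2031-10-05 + 15 days = 2031-10-20.
Next gap: 17 days. 2031-10-20 + 17 days = 2031-11-06.

2031-10-05, 2031-10-20, 2031-11-06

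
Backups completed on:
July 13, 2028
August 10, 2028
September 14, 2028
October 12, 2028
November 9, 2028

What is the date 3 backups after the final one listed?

February 8, 2029

All dates are Thursdays, 28, 35, 28, 28 days apart.
Specifically, the 2nd Thursday of each month.
2nd Thursday of December 2028: December 14, 2028.
January 2029 — 2nd Thursday is January 11, 2029.
2nd Thursday of February 2029: February 8, 2029.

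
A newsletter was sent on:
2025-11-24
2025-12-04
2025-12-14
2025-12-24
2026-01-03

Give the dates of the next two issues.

Every event comes 10 days after the last (10, 10, 10, 10).
2026-01-03 + 10 days = 2026-01-13.
2026-01-13 + 10 days = 2026-01-23.

2026-01-13, 2026-01-23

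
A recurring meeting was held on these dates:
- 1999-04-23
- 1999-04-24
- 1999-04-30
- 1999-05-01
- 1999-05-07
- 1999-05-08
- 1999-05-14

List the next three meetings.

1999-05-15, 1999-05-21, 1999-05-22

Every event lands on a Friday or Saturday (gaps cycle 1, 6, 1, 6, 1, 6).
So the schedule is: every Friday and Saturday.
The following Saturday is 1999-05-15.
The following Friday is 1999-05-21.
Next Saturday: 1999-05-22.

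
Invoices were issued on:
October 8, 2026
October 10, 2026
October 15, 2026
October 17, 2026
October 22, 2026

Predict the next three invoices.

October 24, 2026; October 29, 2026; October 31, 2026

Every event lands on a Thursday or Saturday (gaps cycle 2, 5, 2, 5).
So the schedule is: every Thursday and Saturday.
The following Saturday is October 24, 2026.
Next Thursday: October 29, 2026.
Next Saturday: October 31, 2026.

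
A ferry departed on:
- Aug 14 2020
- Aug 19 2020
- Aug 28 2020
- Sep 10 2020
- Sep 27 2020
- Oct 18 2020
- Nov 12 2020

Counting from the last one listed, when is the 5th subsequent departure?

The spacing grows by 4 each time: 5, 9, 13, 17, 21, 25 days.
Next gap: 29 days. Nov 12 2020 + 29 days = Dec 11 2020.
Next gap: 33 days. Dec 11 2020 + 33 days = Jan 13 2021.
Next gap: 37 days. Jan 13 2021 + 37 days = Feb 19 2021.
Next gap: 41 days. Feb 19 2021 + 41 days = Apr 1 2021.
Next gap: 45 days. Apr 1 2021 + 45 days = May 16 2021.

May 16 2021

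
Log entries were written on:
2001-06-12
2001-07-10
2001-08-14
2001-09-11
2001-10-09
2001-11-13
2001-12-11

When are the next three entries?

2002-01-08, 2002-02-12, 2002-03-12

Gaps: 28, 35, 28, 28, 35, 28 days — a mix of 28 and 35. Every date is a Tuesday.
Each is the 2nd Tuesday of its month.
2nd Tuesday of January 2002: 2002-01-08.
2nd Tuesday of February 2002: 2002-02-12.
2nd Tuesday of March 2002: 2002-03-12.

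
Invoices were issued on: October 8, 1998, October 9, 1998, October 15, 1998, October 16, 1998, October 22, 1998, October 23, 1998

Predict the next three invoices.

The gap pattern 1, 6, 1, 6, 1 repeats every 2 events.
These are the Thursdays and Fridays of each week.
The following Thursday is October 29, 1998.
The following Friday is October 30, 1998.
The following Thursday is November 5, 1998.

October 29, 1998; October 30, 1998; November 5, 1998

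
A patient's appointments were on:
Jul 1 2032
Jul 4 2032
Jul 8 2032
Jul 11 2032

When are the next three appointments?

Jul 15 2032, Jul 18 2032, Jul 22 2032

Gaps: 3, 4, 3 days — not constant, but cyclic with period 2.
The events fall on every Thursday and Sunday.
The following Thursday is Jul 15 2032.
The following Sunday is Jul 18 2032.
Next Thursday: Jul 22 2032.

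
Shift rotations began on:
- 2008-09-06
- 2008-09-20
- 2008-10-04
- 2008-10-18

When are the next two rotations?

Gaps between consecutive events: 14, 14, 14 days — a constant 14-day interval.
2008-10-18 + 14 days = 2008-11-01.
2008-11-01 + 14 days = 2008-11-15.

2008-11-01, 2008-11-15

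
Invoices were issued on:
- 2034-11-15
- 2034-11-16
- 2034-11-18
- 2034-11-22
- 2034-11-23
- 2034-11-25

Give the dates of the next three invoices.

The gap pattern 1, 2, 4, 1, 2 repeats every 3 events.
These are the Wednesdays, Thursdays and Saturdays of each week.
Next Wednesday: 2034-11-29.
The following Thursday is 2034-11-30.
The following Saturday is 2034-12-02.

2034-11-29, 2034-11-30, 2034-12-02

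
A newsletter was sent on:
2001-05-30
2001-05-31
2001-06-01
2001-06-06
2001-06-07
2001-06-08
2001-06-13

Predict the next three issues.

Every event lands on a Wednesday or Thursday or Friday (gaps cycle 1, 1, 5, 1, 1, 5).
So the schedule is: every Wednesday, Thursday and Friday.
The following Thursday is 2001-06-14.
Next Friday: 2001-06-15.
Next Wednesday: 2001-06-20.

2001-06-14, 2001-06-15, 2001-06-20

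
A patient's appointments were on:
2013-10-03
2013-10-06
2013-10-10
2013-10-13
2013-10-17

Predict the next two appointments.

Every event lands on a Thursday or Sunday (gaps cycle 3, 4, 3, 4).
So the schedule is: every Thursday and Sunday.
Next Sunday: 2013-10-20.
The following Thursday is 2013-10-24.

2013-10-20, 2013-10-24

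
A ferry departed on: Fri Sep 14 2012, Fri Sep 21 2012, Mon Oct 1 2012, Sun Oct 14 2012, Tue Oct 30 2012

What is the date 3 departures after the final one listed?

The spacing grows by 3 each time: 7, 10, 13, 16 days.
Next gap: 19 days. Tue Oct 30 2012 + 19 days = Sun Nov 18 2012.
Next gap: 22 days. Sun Nov 18 2012 + 22 days = Mon Dec 10 2012.
Next gap: 25 days. Mon Dec 10 2012 + 25 days = Fri Jan 4 2013.

Fri Jan 4 2013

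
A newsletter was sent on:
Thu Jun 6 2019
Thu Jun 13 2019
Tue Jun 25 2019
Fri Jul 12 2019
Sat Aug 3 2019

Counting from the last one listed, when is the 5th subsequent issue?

Tue Feb 4 2020

Intervals are 7, 12, 17, 22 days — an arithmetic progression with common difference 5.
Next gap: 27 days. Sat Aug 3 2019 + 27 days = Fri Aug 30 2019.
Next gap: 32 days. Fri Aug 30 2019 + 32 days = Tue Oct 1 2019.
Next gap: 37 days. Tue Oct 1 2019 + 37 days = Thu Nov 7 2019.
Next gap: 42 days. Thu Nov 7 2019 + 42 days = Thu Dec 19 2019.
Next gap: 47 days. Thu Dec 19 2019 + 47 days = Tue Feb 4 2020.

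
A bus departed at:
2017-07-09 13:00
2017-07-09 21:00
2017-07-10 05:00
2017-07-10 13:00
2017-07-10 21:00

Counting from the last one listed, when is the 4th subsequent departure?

2017-07-12 05:00

Spacing: 8, 8, 8, 8 h — constant 8 h.
2017-07-10 21:00 + 8 h = 2017-07-11 05:00.
2017-07-11 05:00 + 8 h = 2017-07-11 13:00.
2017-07-11 13:00 + 8 h = 2017-07-11 21:00.
2017-07-11 21:00 + 8 h = 2017-07-12 05:00.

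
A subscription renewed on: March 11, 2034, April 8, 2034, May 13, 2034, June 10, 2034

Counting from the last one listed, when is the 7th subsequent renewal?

January 13, 2035

These are Saturdays at 28- or 35-day spacing (28, 35, 28).
The pattern: 2nd Saturday of the month.
2nd Saturday of July 2034: July 8, 2034.
August 2034 — 2nd Saturday is August 12, 2034.
2nd Saturday of September 2034: September 9, 2034.
2nd Saturday of October 2034: October 14, 2034.
2nd Saturday of November 2034: November 11, 2034.
December 2034 — 2nd Saturday is December 9, 2034.
2nd Saturday of January 2035: January 13, 2035.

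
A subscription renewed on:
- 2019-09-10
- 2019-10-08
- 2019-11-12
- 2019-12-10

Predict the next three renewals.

2020-01-14, 2020-02-11, 2020-03-10

These are Tuesdays at 28- or 35-day spacing (28, 35, 28).
The pattern: 2nd Tuesday of the month.
January 2020 — 2nd Tuesday is 2020-01-14.
February 2020 — 2nd Tuesday is 2020-02-11.
March 2020 — 2nd Tuesday is 2020-03-10.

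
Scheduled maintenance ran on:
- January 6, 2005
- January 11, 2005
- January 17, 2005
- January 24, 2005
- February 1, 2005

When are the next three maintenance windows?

February 10, 2005; February 20, 2005; March 3, 2005

The spacing grows by 1 each time: 5, 6, 7, 8 days.
Next gap: 9 days. February 1, 2005 + 9 days = February 10, 2005.
Next gap: 10 days. February 10, 2005 + 10 days = February 20, 2005.
Next gap: 11 days. February 20, 2005 + 11 days = March 3, 2005.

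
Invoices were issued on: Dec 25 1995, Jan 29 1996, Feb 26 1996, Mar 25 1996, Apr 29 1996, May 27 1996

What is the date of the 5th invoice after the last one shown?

Oct 28 1996

These are Mondays with 35, 28, 28, 35, 28-day gaps.
Each is the final Monday of its month — Jan 29 1996 is past the 28th, so '4th Monday' doesn't fit.
Last Monday of June 1996: Jun 24 1996.
Last Monday of July 1996: Jul 29 1996.
August 1996 ends with Monday Aug 26 1996.
September 1996 ends with Monday Sep 30 1996.
Last Monday of October 1996: Oct 28 1996.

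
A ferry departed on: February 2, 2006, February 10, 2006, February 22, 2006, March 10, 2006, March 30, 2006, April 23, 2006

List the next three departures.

May 21, 2006; June 22, 2006; July 28, 2006

The spacing grows by 4 each time: 8, 12, 16, 20, 24 days.
Next gap: 28 days. April 23, 2006 + 28 days = May 21, 2006.
Next gap: 32 days. May 21, 2006 + 32 days = June 22, 2006.
Next gap: 36 days. June 22, 2006 + 36 days = July 28, 2006.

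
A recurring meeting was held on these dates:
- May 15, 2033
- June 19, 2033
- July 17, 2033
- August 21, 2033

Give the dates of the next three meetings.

September 18, 2033; October 16, 2033; November 20, 2033

These are Sundays at 28- or 35-day spacing (35, 28, 35).
The pattern: 3rd Sunday of the month.
3rd Sunday of September 2033: September 18, 2033.
October 2033 — 3rd Sunday is October 16, 2033.
3rd Sunday of November 2033: November 20, 2033.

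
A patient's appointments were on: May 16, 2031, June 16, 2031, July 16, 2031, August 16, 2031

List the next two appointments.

Each date is the 16th; the gaps (31, 30, 31) track the month lengths.
The rule is the 16th of each month.
Next: September 2031 → September 16, 2031.
Next: October 2031 → October 16, 2031.

September 16, 2031; October 16, 2031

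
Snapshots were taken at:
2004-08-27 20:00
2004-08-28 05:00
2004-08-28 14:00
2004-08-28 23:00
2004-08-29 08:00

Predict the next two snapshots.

2004-08-29 17:00, 2004-08-30 02:00

Spacing: 9, 9, 9, 9 h — constant 9 h.
2004-08-29 08:00 + 9 h = 2004-08-29 17:00.
2004-08-29 17:00 + 9 h = 2004-08-30 02:00.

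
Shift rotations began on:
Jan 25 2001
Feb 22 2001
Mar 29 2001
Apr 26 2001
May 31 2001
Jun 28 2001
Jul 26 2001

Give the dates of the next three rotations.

Aug 30 2001, Sep 27 2001, Oct 25 2001

All Thursdays; the gaps (28, 35, 28, 35, 28, 28) vary with month length.
This is the last Thursday of each month.
Last Thursday of August 2001: Aug 30 2001.
Last Thursday of September 2001: Sep 27 2001.
Last Thursday of October 2001: Oct 25 2001.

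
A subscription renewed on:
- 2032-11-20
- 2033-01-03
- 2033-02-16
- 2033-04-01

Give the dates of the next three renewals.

Gaps between consecutive events: 44, 44, 44 days — a constant 44-day interval.
2033-04-01 + 44 days = 2033-05-15.
2033-05-15 + 44 days = 2033-06-28.
2033-06-28 + 44 days = 2033-08-11.

2033-05-15, 2033-06-28, 2033-08-11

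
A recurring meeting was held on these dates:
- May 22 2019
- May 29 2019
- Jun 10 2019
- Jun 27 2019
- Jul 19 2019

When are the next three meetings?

Aug 15 2019, Sep 16 2019, Oct 23 2019

Intervals are 7, 12, 17, 22 days — an arithmetic progression with common difference 5.
Next gap: 27 days. Jul 19 2019 + 27 days = Aug 15 2019.
Next gap: 32 days. Aug 15 2019 + 32 days = Sep 16 2019.
Next gap: 37 days. Sep 16 2019 + 37 days = Oct 23 2019.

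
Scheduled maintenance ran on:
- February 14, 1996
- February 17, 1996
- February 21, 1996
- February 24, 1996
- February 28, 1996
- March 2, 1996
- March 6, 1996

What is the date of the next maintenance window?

March 9, 1996

Gaps: 3, 4, 3, 4, 3, 4 days — not constant, but cyclic with period 2.
The events fall on every Wednesday and Saturday.
Next Saturday: March 9, 1996.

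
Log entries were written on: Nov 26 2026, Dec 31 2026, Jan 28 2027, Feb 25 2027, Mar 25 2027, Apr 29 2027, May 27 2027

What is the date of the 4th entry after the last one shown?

All Thursdays; the gaps (35, 28, 28, 28, 35, 28) vary with month length.
This is the last Thursday of each month.
Last Thursday of June 2027: Jun 24 2027.
Last Thursday of July 2027: Jul 29 2027.
Last Thursday of August 2027: Aug 26 2027.
September 2027 ends with Thursday Sep 30 2027.

Sep 30 2027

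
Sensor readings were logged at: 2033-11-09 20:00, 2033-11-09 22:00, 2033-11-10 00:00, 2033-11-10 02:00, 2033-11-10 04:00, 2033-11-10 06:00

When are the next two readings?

Gaps: 2, 2, 2, 2, 2 hours — each event is 2 hours after the previous one.
2033-11-10 06:00 + 2 h = 2033-11-10 08:00.
2033-11-10 08:00 + 2 h = 2033-11-10 10:00.

2033-11-10 08:00, 2033-11-10 10:00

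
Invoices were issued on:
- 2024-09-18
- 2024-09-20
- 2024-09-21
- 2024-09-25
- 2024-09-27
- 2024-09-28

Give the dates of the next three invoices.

Every event lands on a Wednesday or Friday or Saturday (gaps cycle 2, 1, 4, 2, 1).
So the schedule is: every Wednesday, Friday and Saturday.
Next Wednesday: 2024-10-02.
Next Friday: 2024-10-04.
Next Saturday: 2024-10-05.

2024-10-02, 2024-10-04, 2024-10-05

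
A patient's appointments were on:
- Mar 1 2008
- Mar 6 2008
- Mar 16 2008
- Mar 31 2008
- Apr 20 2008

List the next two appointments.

May 15 2008, Jun 14 2008

Gaps: 5, 10, 15, 20 days — each gap is 5 larger than the previous one.
Next gap: 25 days. Apr 20 2008 + 25 days = May 15 2008.
Next gap: 30 days. May 15 2008 + 30 days = Jun 14 2008.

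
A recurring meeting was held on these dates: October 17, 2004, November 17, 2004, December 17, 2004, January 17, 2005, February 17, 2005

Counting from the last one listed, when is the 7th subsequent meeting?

September 17, 2005

Each date is the 17th; the gaps (31, 30, 31, 31) track the month lengths.
The rule is the 17th of each month.
March 2005: March 17, 2005.
April 2005: April 17, 2005.
Next: May 2005 → May 17, 2005.
Next: June 2005 → June 17, 2005.
Next: July 2005 → July 17, 2005.
Next: August 2005 → August 17, 2005.
September 2005: September 17, 2005.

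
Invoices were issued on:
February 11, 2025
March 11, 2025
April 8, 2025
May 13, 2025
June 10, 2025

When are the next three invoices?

Gaps: 28, 28, 35, 28 days — a mix of 28 and 35. Every date is a Tuesday.
Each is the 2nd Tuesday of its month.
July 2025 — 2nd Tuesday is July 8, 2025.
2nd Tuesday of August 2025: August 12, 2025.
September 2025 — 2nd Tuesday is September 9, 2025.

July 8, 2025; August 12, 2025; September 9, 2025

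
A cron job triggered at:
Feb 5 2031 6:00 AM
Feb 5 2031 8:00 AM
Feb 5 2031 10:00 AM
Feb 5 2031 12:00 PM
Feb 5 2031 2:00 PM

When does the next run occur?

Feb 5 2031 4:00 PM

Gaps: 2, 2, 2, 2 hours — each event is 2 hours after the previous one.
Feb 5 2031 2:00 PM + 2 h = Feb 5 2031 4:00 PM.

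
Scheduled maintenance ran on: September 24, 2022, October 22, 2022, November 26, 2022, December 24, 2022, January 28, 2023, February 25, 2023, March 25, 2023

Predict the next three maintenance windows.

April 22, 2023; May 27, 2023; June 24, 2023

These are Saturdays at 28- or 35-day spacing (28, 35, 28, 35, 28, 28).
The pattern: 4th Saturday of the month.
4th Saturday of April 2023: April 22, 2023.
May 2023 — 4th Saturday is May 27, 2023.
4th Saturday of June 2023: June 24, 2023.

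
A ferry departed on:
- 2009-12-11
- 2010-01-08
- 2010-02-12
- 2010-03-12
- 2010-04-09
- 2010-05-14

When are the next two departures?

2010-06-11, 2010-07-09

These are Fridays at 28- or 35-day spacing (28, 35, 28, 28, 35).
The pattern: 2nd Friday of the month.
2nd Friday of June 2010: 2010-06-11.
July 2010 — 2nd Friday is 2010-07-09.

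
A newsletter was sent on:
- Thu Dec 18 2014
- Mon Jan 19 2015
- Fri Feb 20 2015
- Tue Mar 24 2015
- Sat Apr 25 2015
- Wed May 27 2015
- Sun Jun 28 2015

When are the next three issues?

The spacing is 32, 32, 32, 32, 32, 32 days — always 32 days.
Sun Jun 28 2015 + 32 days = Thu Jul 30 2015.
Thu Jul 30 2015 + 32 days = Mon Aug 31 2015.
Mon Aug 31 2015 + 32 days = Fri Oct 2 2015.

Thu Jul 30 2015, Mon Aug 31 2015, Fri Oct 2 2015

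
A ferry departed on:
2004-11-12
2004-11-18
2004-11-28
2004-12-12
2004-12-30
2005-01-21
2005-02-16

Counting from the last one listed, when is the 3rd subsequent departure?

Gaps: 6, 10, 14, 18, 22, 26 days — each gap is 4 larger than the previous one.
Next gap: 30 days. 2005-02-16 + 30 days = 2005-03-18.
Next gap: 34 days. 2005-03-18 + 34 days = 2005-04-21.
Next gap: 38 days. 2005-04-21 + 38 days = 2005-05-29.

2005-05-29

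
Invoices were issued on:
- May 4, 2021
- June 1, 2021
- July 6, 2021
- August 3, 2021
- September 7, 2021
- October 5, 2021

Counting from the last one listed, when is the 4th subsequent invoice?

February 1, 2022

All dates are Tuesdays, 28, 35, 28, 35, 28 days apart.
Specifically, the 1st Tuesday of each month.
November 2021 — 1st Tuesday is November 2, 2021.
December 2021 — 1st Tuesday is December 7, 2021.
1st Tuesday of January 2022: January 4, 2022.
February 2022 — 1st Tuesday is February 1, 2022.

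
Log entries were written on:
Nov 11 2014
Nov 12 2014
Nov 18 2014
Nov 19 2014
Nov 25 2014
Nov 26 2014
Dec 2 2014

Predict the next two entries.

Dec 3 2014, Dec 9 2014

The gap pattern 1, 6, 1, 6, 1, 6 repeats every 2 events.
These are the Tuesdays and Wednesdays of each week.
Next Wednesday: Dec 3 2014.
Next Tuesday: Dec 9 2014.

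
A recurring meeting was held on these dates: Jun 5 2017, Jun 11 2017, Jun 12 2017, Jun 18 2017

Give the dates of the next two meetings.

Gaps: 6, 1, 6 days — not constant, but cyclic with period 2.
The events fall on every Monday and Sunday.
The following Monday is Jun 19 2017.
Next Sunday: Jun 25 2017.

Jun 19 2017, Jun 25 2017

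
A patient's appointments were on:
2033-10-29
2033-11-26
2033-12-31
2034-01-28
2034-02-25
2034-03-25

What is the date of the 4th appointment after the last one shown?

2034-07-29

These are Saturdays with 28, 35, 28, 28, 28-day gaps.
Each is the final Saturday of its month — 2033-10-29 is past the 28th, so '4th Saturday' doesn't fit.
April 2034 ends with Saturday 2034-04-29.
Last Saturday of May 2034: 2034-05-27.
Last Saturday of June 2034: 2034-06-24.
July 2034 ends with Saturday 2034-07-29.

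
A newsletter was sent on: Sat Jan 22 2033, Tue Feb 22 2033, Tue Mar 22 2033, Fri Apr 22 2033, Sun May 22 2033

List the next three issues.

Each date is the 22nd; the gaps (31, 28, 31, 30) track the month lengths.
The rule is the 22nd of each month.
Next: June 2033 → Wed Jun 22 2033.
July 2033: Fri Jul 22 2033.
August 2033: Mon Aug 22 2033.

Wed Jun 22 2033, Fri Jul 22 2033, Mon Aug 22 2033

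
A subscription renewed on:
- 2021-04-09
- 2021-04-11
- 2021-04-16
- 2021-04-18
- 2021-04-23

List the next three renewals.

2021-04-25, 2021-04-30, 2021-05-02

The gap pattern 2, 5, 2, 5 repeats every 2 events.
These are the Fridays and Sundays of each week.
The following Sunday is 2021-04-25.
Next Friday: 2021-04-30.
Next Sunday: 2021-05-02.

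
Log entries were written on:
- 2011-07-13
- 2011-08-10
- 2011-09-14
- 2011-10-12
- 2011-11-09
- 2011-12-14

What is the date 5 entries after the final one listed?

Gaps: 28, 35, 28, 28, 35 days — a mix of 28 and 35. Every date is a Wednesday.
Each is the 2nd Wednesday of its month.
January 2012 — 2nd Wednesday is 2012-01-11.
2nd Wednesday of February 2012: 2012-02-08.
2nd Wednesday of March 2012: 2012-03-14.
2nd Wednesday of April 2012: 2012-04-11.
May 2012 — 2nd Wednesday is 2012-05-09.

2012-05-09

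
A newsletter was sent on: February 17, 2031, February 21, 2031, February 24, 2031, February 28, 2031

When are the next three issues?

March 3, 2031; March 7, 2031; March 10, 2031

The gap pattern 4, 3, 4 repeats every 2 events.
These are the Mondays and Fridays of each week.
Next Monday: March 3, 2031.
The following Friday is March 7, 2031.
Next Monday: March 10, 2031.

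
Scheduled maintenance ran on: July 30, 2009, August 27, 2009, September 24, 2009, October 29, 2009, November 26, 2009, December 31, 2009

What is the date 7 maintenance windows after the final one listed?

All Thursdays; the gaps (28, 28, 35, 28, 35) vary with month length.
This is the last Thursday of each month.
Last Thursday of January 2010: January 28, 2010.
February 2010 ends with Thursday February 25, 2010.
March 2010 ends with Thursday March 25, 2010.
Last Thursday of April 2010: April 29, 2010.
May 2010 ends with Thursday May 27, 2010.
June 2010 ends with Thursday June 24, 2010.
July 2010 ends with Thursday July 29, 2010.

July 29, 2010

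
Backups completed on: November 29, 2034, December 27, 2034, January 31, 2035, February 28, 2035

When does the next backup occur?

All Wednesdays; the gaps (28, 35, 28) vary with month length.
This is the last Wednesday of each month.
March 2035 ends with Wednesday March 28, 2035.

March 28, 2035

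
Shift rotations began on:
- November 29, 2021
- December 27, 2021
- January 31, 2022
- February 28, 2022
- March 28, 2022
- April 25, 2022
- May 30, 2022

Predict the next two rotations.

All Mondays; the gaps (28, 35, 28, 28, 28, 35) vary with month length.
This is the last Monday of each month.
June 2022 ends with Monday June 27, 2022.
July 2022 ends with Monday July 25, 2022.

June 27, 2022; July 25, 2022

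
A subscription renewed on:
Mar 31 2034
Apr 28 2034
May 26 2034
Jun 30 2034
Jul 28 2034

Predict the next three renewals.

All Fridays; the gaps (28, 28, 35, 28) vary with month length.
This is the last Friday of each month.
August 2034 ends with Friday Aug 25 2034.
September 2034 ends with Friday Sep 29 2034.
October 2034 ends with Friday Oct 27 2034.

Aug 25 2034, Sep 29 2034, Oct 27 2034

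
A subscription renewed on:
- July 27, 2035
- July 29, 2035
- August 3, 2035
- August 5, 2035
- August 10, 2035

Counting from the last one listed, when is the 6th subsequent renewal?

August 31, 2035

The gap pattern 2, 5, 2, 5 repeats every 2 events.
These are the Fridays and Sundays of each week.
The following Sunday is August 12, 2035.
The following Friday is August 17, 2035.
Next Sunday: August 19, 2035.
Next Friday: August 24, 2035.
Next Sunday: August 26, 2035.
The following Friday is August 31, 2035.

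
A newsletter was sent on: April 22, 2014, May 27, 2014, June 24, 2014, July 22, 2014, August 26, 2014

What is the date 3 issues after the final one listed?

November 25, 2014

These are Tuesdays at 28- or 35-day spacing (35, 28, 28, 35).
The pattern: 4th Tuesday of the month.
September 2014 — 4th Tuesday is September 23, 2014.
October 2014 — 4th Tuesday is October 28, 2014.
November 2014 — 4th Tuesday is November 25, 2014.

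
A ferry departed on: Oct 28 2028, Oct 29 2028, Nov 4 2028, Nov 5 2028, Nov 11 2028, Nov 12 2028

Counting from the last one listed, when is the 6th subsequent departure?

Gaps: 1, 6, 1, 6, 1 days — not constant, but cyclic with period 2.
The events fall on every Saturday and Sunday.
Next Saturday: Nov 18 2028.
The following Sunday is Nov 19 2028.
Next Saturday: Nov 25 2028.
The following Sunday is Nov 26 2028.
Next Saturday: Dec 2 2028.
Next Sunday: Dec 3 2028.

Dec 3 2028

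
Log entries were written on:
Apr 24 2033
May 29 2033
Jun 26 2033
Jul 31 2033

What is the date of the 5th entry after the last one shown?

Dec 25 2033

Every date is a Sunday; gaps 35, 28, 35 days.
Each is the last Sunday of its month (at least one falls on the 29th or later, ruling out '4th Sunday').
Last Sunday of August 2033: Aug 28 2033.
Last Sunday of September 2033: Sep 25 2033.
October 2033 ends with Sunday Oct 30 2033.
November 2033 ends with Sunday Nov 27 2033.
December 2033 ends with Sunday Dec 25 2033.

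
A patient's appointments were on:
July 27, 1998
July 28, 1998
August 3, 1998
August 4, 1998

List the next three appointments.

August 10, 1998; August 11, 1998; August 17, 1998

Every event lands on a Monday or Tuesday (gaps cycle 1, 6, 1).
So the schedule is: every Monday and Tuesday.
Next Monday: August 10, 1998.
Next Tuesday: August 11, 1998.
Next Monday: August 17, 1998.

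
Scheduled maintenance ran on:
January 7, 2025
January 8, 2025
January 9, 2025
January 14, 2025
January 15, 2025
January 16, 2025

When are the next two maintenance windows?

January 21, 2025; January 22, 2025

Gaps: 1, 1, 5, 1, 1 days — not constant, but cyclic with period 3.
The events fall on every Tuesday, Wednesday and Thursday.
The following Tuesday is January 21, 2025.
Next Wednesday: January 22, 2025.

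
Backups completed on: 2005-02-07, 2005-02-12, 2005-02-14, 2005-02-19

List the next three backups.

2005-02-21, 2005-02-26, 2005-02-28

Gaps: 5, 2, 5 days — not constant, but cyclic with period 2.
The events fall on every Monday and Saturday.
The following Monday is 2005-02-21.
The following Saturday is 2005-02-26.
Next Monday: 2005-02-28.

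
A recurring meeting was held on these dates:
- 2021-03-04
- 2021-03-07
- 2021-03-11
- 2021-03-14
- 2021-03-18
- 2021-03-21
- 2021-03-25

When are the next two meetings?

2021-03-28, 2021-04-01

The gap pattern 3, 4, 3, 4, 3, 4 repeats every 2 events.
These are the Thursdays and Sundays of each week.
Next Sunday: 2021-03-28.
Next Thursday: 2021-04-01.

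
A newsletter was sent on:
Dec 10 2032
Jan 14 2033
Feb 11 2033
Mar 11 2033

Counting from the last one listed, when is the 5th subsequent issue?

These are Fridays at 28- or 35-day spacing (35, 28, 28).
The pattern: 2nd Friday of the month.
2nd Friday of April 2033: Apr 8 2033.
May 2033 — 2nd Friday is May 13 2033.
2nd Friday of June 2033: Jun 10 2033.
2nd Friday of July 2033: Jul 8 2033.
2nd Friday of August 2033: Aug 12 2033.

Aug 12 2033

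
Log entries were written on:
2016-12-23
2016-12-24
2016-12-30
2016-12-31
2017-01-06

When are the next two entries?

2017-01-07, 2017-01-13

Gaps: 1, 6, 1, 6 days — not constant, but cyclic with period 2.
The events fall on every Friday and Saturday.
The following Saturday is 2017-01-07.
Next Friday: 2017-01-13.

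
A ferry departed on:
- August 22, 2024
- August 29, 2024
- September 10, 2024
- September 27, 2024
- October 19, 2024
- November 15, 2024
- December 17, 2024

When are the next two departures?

January 23, 2025; March 6, 2025

Gaps: 7, 12, 17, 22, 27, 32 days — each gap is 5 larger than the previous one.
Next gap: 37 days. December 17, 2024 + 37 days = January 23, 2025.
Next gap: 42 days. January 23, 2025 + 42 days = March 6, 2025.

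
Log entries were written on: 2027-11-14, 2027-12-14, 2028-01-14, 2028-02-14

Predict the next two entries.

2028-03-14, 2028-04-14

The day-of-month is always 14 (30, 31, 31 days between events).
So this recurs on the 14th of each month.
Next: March 2028 → 2028-03-14.
Next: April 2028 → 2028-04-14.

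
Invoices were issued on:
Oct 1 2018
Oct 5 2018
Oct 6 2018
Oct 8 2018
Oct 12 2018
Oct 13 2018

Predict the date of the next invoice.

Every event lands on a Monday or Friday or Saturday (gaps cycle 4, 1, 2, 4, 1).
So the schedule is: every Monday, Friday and Saturday.
The following Monday is Oct 15 2018.

Oct 15 2018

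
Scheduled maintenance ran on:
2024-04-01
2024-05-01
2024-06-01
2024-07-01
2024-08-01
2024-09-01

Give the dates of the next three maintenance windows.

Gaps: 30, 31, 30, 31, 31 days — not constant. Every event is on the 1st of the month.
Pattern: the 1st of each month.
Next: October 2024 → 2024-10-01.
Next: November 2024 → 2024-11-01.
Next: December 2024 → 2024-12-01.

2024-10-01, 2024-11-01, 2024-12-01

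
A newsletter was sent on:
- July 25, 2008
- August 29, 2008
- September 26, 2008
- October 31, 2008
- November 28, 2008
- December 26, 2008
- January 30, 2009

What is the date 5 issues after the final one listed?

June 26, 2009

These are Fridays with 35, 28, 35, 28, 28, 35-day gaps.
Each is the final Friday of its month — August 29, 2008 is past the 28th, so '4th Friday' doesn't fit.
February 2009 ends with Friday February 27, 2009.
Last Friday of March 2009: March 27, 2009.
April 2009 ends with Friday April 24, 2009.
Last Friday of May 2009: May 29, 2009.
Last Friday of June 2009: June 26, 2009.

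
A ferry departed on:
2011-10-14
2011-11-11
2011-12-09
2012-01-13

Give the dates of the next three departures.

2012-02-10, 2012-03-09, 2012-04-13

Gaps: 28, 28, 35 days — a mix of 28 and 35. Every date is a Friday.
Each is the 2nd Friday of its month.
February 2012 — 2nd Friday is 2012-02-10.
March 2012 — 2nd Friday is 2012-03-09.
April 2012 — 2nd Friday is 2012-04-13.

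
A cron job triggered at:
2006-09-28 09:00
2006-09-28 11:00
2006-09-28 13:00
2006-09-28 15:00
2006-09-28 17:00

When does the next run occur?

Gaps: 2, 2, 2, 2 hours — each event is 2 hours after the previous one.
2006-09-28 17:00 + 2 h = 2006-09-28 19:00.

2006-09-28 19:00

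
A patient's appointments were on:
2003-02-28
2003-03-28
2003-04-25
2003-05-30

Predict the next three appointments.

Every date is a Friday; gaps 28, 28, 35 days.
Each is the last Friday of its month (at least one falls on the 29th or later, ruling out '4th Friday').
June 2003 ends with Friday 2003-06-27.
Last Friday of July 2003: 2003-07-25.
Last Friday of August 2003: 2003-08-29.

2003-06-27, 2003-07-25, 2003-08-29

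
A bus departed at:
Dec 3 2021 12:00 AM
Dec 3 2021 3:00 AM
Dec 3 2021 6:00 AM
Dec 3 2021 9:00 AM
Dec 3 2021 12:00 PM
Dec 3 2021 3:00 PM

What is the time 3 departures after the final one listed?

Gaps: 3, 3, 3, 3, 3 hours — each event is 3 hours after the previous one.
Dec 3 2021 3:00 PM + 3 h = Dec 3 2021 6:00 PM.
Dec 3 2021 6:00 PM + 3 h = Dec 3 2021 9:00 PM.
Dec 3 2021 9:00 PM + 3 h = Dec 4 2021 12:00 AM.

Dec 4 2021 12:00 AM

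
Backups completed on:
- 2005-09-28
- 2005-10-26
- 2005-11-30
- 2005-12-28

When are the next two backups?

These are Wednesdays with 28, 35, 28-day gaps.
Each is the final Wednesday of its month — 2005-11-30 is past the 28th, so '4th Wednesday' doesn't fit.
Last Wednesday of January 2006: 2006-01-25.
February 2006 ends with Wednesday 2006-02-22.

2006-01-25, 2006-02-22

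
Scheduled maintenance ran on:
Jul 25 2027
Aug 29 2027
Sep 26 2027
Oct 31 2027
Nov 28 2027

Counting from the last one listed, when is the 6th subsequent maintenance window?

Every date is a Sunday; gaps 35, 28, 35, 28 days.
Each is the last Sunday of its month (at least one falls on the 29th or later, ruling out '4th Sunday').
Last Sunday of December 2027: Dec 26 2027.
January 2028 ends with Sunday Jan 30 2028.
February 2028 ends with Sunday Feb 27 2028.
March 2028 ends with Sunday Mar 26 2028.
April 2028 ends with Sunday Apr 30 2028.
Last Sunday of May 2028: May 28 2028.

May 28 2028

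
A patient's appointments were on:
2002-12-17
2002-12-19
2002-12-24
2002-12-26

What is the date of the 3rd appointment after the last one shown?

2003-01-07

The gap pattern 2, 5, 2 repeats every 2 events.
These are the Tuesdays and Thursdays of each week.
The following Tuesday is 2002-12-31.
The following Thursday is 2003-01-02.
Next Tuesday: 2003-01-07.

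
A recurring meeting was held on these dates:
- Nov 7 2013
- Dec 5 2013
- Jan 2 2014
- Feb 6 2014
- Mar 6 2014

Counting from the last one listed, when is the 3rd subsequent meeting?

Jun 5 2014

These are Thursdays at 28- or 35-day spacing (28, 28, 35, 28).
The pattern: 1st Thursday of the month.
1st Thursday of April 2014: Apr 3 2014.
1st Thursday of May 2014: May 1 2014.
1st Thursday of June 2014: Jun 5 2014.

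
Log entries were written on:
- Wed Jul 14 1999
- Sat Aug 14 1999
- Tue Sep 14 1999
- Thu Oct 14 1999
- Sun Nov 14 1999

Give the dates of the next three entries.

Gaps: 31, 31, 30, 31 days — not constant. Every event is on the 14th of the month.
Pattern: the 14th of each month.
Next: December 1999 → Tue Dec 14 1999.
Next: January 2000 → Fri Jan 14 2000.
February 2000: Mon Feb 14 2000.

Tue Dec 14 1999, Fri Jan 14 2000, Mon Feb 14 2000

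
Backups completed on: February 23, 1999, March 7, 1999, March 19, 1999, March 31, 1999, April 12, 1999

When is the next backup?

April 24, 1999

Every event comes 12 days after the last (12, 12, 12, 12).
April 12, 1999 + 12 days = April 24, 1999.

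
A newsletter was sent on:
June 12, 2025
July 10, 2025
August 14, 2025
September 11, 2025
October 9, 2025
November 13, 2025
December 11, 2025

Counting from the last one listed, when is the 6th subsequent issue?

June 11, 2026

These are Thursdays at 28- or 35-day spacing (28, 35, 28, 28, 35, 28).
The pattern: 2nd Thursday of the month.
January 2026 — 2nd Thursday is January 8, 2026.
2nd Thursday of February 2026: February 12, 2026.
March 2026 — 2nd Thursday is March 12, 2026.
April 2026 — 2nd Thursday is April 9, 2026.
2nd Thursday of May 2026: May 14, 2026.
June 2026 — 2nd Thursday is June 11, 2026.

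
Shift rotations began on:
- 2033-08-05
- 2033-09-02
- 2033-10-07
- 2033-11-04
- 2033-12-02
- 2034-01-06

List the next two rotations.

2034-02-03, 2034-03-03

These are Fridays at 28- or 35-day spacing (28, 35, 28, 28, 35).
The pattern: 1st Friday of the month.
February 2034 — 1st Friday is 2034-02-03.
1st Friday of March 2034: 2034-03-03.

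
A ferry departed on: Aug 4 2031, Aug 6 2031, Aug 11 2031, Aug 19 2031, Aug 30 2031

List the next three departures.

Sep 13 2031, Sep 30 2031, Oct 20 2031

The spacing grows by 3 each time: 2, 5, 8, 11 days.
Next gap: 14 days. Aug 30 2031 + 14 days = Sep 13 2031.
Next gap: 17 days. Sep 13 2031 + 17 days = Sep 30 2031.
Next gap: 20 days. Sep 30 2031 + 20 days = Oct 20 2031.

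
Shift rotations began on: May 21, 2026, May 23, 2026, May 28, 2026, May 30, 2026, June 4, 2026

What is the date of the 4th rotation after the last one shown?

June 18, 2026

Gaps: 2, 5, 2, 5 days — not constant, but cyclic with period 2.
The events fall on every Thursday and Saturday.
Next Saturday: June 6, 2026.
The following Thursday is June 11, 2026.
The following Saturday is June 13, 2026.
Next Thursday: June 18, 2026.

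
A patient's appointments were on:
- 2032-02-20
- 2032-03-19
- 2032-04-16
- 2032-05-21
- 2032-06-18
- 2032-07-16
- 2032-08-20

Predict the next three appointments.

All dates are Fridays, 28, 28, 35, 28, 28, 35 days apart.
Specifically, the 3rd Friday of each month.
September 2032 — 3rd Friday is 2032-09-17.
October 2032 — 3rd Friday is 2032-10-15.
3rd Friday of November 2032: 2032-11-19.

2032-09-17, 2032-10-15, 2032-11-19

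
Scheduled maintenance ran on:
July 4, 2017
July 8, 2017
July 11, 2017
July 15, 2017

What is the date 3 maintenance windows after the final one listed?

July 25, 2017

The gap pattern 4, 3, 4 repeats every 2 events.
These are the Tuesdays and Saturdays of each week.
The following Tuesday is July 18, 2017.
Next Saturday: July 22, 2017.
Next Tuesday: July 25, 2017.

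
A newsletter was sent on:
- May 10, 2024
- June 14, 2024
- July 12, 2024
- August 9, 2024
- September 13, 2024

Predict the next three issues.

October 11, 2024; November 8, 2024; December 13, 2024

All dates are Fridays, 35, 28, 28, 35 days apart.
Specifically, the 2nd Friday of each month.
2nd Friday of October 2024: October 11, 2024.
November 2024 — 2nd Friday is November 8, 2024.
December 2024 — 2nd Friday is December 13, 2024.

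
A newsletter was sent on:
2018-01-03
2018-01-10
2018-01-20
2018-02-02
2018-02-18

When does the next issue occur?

Intervals are 7, 10, 13, 16 days — an arithmetic progression with common difference 3.
Next gap: 19 days. 2018-02-18 + 19 days = 2018-03-09.

2018-03-09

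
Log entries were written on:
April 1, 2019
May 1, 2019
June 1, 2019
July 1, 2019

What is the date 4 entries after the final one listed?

November 1, 2019

Each date is the 1st; the gaps (30, 31, 30) track the month lengths.
The rule is the 1st of each month.
Next: August 2019 → August 1, 2019.
September 2019: September 1, 2019.
October 2019: October 1, 2019.
November 2019: November 1, 2019.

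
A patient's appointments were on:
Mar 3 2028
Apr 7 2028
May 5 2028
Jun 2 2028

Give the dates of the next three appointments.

These are Fridays at 28- or 35-day spacing (35, 28, 28).
The pattern: 1st Friday of the month.
1st Friday of July 2028: Jul 7 2028.
1st Friday of August 2028: Aug 4 2028.
September 2028 — 1st Friday is Sep 1 2028.

Jul 7 2028, Aug 4 2028, Sep 1 2028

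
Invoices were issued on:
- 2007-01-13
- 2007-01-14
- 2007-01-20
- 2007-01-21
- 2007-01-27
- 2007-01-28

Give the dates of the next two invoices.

2007-02-03, 2007-02-04

Every event lands on a Saturday or Sunday (gaps cycle 1, 6, 1, 6, 1).
So the schedule is: every Saturday and Sunday.
Next Saturday: 2007-02-03.
Next Sunday: 2007-02-04.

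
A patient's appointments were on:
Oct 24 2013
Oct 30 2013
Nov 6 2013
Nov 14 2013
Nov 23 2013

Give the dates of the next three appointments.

Dec 3 2013, Dec 14 2013, Dec 26 2013

The spacing grows by 1 each time: 6, 7, 8, 9 days.
Next gap: 10 days. Nov 23 2013 + 10 days = Dec 3 2013.
Next gap: 11 days. Dec 3 2013 + 11 days = Dec 14 2013.
Next gap: 12 days. Dec 14 2013 + 12 days = Dec 26 2013.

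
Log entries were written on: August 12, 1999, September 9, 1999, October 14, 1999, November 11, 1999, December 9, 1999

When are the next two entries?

January 13, 2000; February 10, 2000

Gaps: 28, 35, 28, 28 days — a mix of 28 and 35. Every date is a Thursday.
Each is the 2nd Thursday of its month.
January 2000 — 2nd Thursday is January 13, 2000.
2nd Thursday of February 2000: February 10, 2000.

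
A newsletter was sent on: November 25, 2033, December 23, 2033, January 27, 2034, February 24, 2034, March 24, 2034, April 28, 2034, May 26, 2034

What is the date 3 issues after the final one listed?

These are Fridays at 28- or 35-day spacing (28, 35, 28, 28, 35, 28).
The pattern: 4th Friday of the month.
4th Friday of June 2034: June 23, 2034.
4th Friday of July 2034: July 28, 2034.
4th Friday of August 2034: August 25, 2034.

August 25, 2034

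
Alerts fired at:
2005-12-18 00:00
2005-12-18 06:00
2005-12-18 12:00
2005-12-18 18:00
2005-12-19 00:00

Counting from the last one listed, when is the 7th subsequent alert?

2005-12-20 18:00

Spacing: 6, 6, 6, 6 h — constant 6 h.
2005-12-19 00:00 + 6 h = 2005-12-19 06:00.
2005-12-19 06:00 + 6 h = 2005-12-19 12:00.
2005-12-19 12:00 + 6 h = 2005-12-19 18:00.
2005-12-19 18:00 + 6 h = 2005-12-20 00:00.
2005-12-20 00:00 + 6 h = 2005-12-20 06:00.
2005-12-20 06:00 + 6 h = 2005-12-20 12:00.
2005-12-20 12:00 + 6 h = 2005-12-20 18:00.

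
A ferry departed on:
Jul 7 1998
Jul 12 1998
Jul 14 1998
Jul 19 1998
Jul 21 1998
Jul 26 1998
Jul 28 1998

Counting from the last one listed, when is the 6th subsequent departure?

The gap pattern 5, 2, 5, 2, 5, 2 repeats every 2 events.
These are the Tuesdays and Sundays of each week.
The following Sunday is Aug 2 1998.
Next Tuesday: Aug 4 1998.
Next Sunday: Aug 9 1998.
Next Tuesday: Aug 11 1998.
The following Sunday is Aug 16 1998.
The following Tuesday is Aug 18 1998.

Aug 18 1998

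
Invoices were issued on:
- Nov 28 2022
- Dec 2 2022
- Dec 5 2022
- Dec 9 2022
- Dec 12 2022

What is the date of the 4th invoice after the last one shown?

Every event lands on a Monday or Friday (gaps cycle 4, 3, 4, 3).
So the schedule is: every Monday and Friday.
The following Friday is Dec 16 2022.
Next Monday: Dec 19 2022.
Next Friday: Dec 23 2022.
The following Monday is Dec 26 2022.

Dec 26 2022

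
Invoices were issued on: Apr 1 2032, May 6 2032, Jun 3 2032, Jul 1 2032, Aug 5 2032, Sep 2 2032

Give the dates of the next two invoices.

Oct 7 2032, Nov 4 2032

All dates are Thursdays, 35, 28, 28, 35, 28 days apart.
Specifically, the 1st Thursday of each month.
1st Thursday of October 2032: Oct 7 2032.
1st Thursday of November 2032: Nov 4 2032.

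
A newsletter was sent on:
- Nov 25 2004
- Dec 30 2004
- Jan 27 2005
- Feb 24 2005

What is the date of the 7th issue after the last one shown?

All Thursdays; the gaps (35, 28, 28) vary with month length.
This is the last Thursday of each month.
March 2005 ends with Thursday Mar 31 2005.
Last Thursday of April 2005: Apr 28 2005.
May 2005 ends with Thursday May 26 2005.
June 2005 ends with Thursday Jun 30 2005.
July 2005 ends with Thursday Jul 28 2005.
Last Thursday of August 2005: Aug 25 2005.
September 2005 ends with Thursday Sep 29 2005.

Sep 29 2005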